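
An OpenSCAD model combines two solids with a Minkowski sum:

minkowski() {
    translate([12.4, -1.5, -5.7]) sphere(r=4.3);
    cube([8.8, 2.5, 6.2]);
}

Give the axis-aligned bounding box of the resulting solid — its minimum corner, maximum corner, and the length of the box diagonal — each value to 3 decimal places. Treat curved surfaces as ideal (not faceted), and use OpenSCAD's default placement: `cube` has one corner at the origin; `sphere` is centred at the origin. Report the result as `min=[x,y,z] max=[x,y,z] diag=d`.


min=[8.100,-5.800,-10.000] max=[25.500,5.300,4.800] diag=25.397

A = translate([12.4, -1.5, -5.7]) sphere(r=4.3) → bbox [8.1,-5.8,-10] .. [16.7,2.8,-1.4]
B = cube([8.8, 2.5, 6.2]) → bbox [0,0,0] .. [8.8,2.5,6.2]
lo = A.lo+B.lo = [8.1+0, -5.8+0, -10+0] = [8.100,-5.800,-10.000]
hi = A.hi+B.hi = [16.7+8.8, 2.8+2.5, -1.4+6.2] = [25.500,5.300,4.800]
diag = √(17.4²+11.1²+14.8²) = √645.01 = 25.397


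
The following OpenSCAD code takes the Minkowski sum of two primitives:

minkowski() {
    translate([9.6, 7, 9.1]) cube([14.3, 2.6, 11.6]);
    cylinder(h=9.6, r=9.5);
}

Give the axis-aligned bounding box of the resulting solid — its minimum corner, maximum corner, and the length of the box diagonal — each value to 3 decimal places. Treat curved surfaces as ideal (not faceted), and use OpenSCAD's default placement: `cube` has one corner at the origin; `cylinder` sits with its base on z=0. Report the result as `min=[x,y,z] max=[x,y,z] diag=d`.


min=[0.100,-2.500,9.100] max=[33.400,19.100,30.300] diag=44.999

A = translate([9.6, 7, 9.1]) cube([14.3, 2.6, 11.6]) → bbox [9.6,7,9.1] .. [23.9,9.6,20.7]
B = cylinder(h=9.6, r=9.5) → bbox [-9.5,-9.5,0] .. [9.5,9.5,9.6]
lo = A.lo+B.lo = [9.6-9.5, 7-9.5, 9.1+0] = [0.100,-2.500,9.100]
hi = A.hi+B.hi = [23.9+9.5, 9.6+9.5, 20.7+9.6] = [33.400,19.100,30.300]
diag = √(33.3²+21.6²+21.2²) = √2024.89 = 44.999


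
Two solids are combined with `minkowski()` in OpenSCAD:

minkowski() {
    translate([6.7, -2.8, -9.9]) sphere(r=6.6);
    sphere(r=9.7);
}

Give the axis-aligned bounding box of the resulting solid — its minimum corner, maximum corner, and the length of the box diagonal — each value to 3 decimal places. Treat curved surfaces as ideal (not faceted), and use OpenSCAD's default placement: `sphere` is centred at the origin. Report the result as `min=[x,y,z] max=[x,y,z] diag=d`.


A = translate([6.7, -2.8, -9.9]) sphere(r=6.6) → bbox [0.1,-9.4,-16.5] .. [13.3,3.8,-3.3]
B = sphere(r=9.7) → bbox [-9.7,-9.7,-9.7] .. [9.7,9.7,9.7]
lo = A.lo+B.lo = [0.1-9.7, -9.4-9.7, -16.5-9.7] = [-9.600,-19.100,-26.200]
hi = A.hi+B.hi = [13.3+9.7, 3.8+9.7, -3.3+9.7] = [23.000,13.500,6.400]
diag = √(32.6²+32.6²+32.6²) = √3188.28 = 56.465

min=[-9.600,-19.100,-26.200] max=[23.000,13.500,6.400] diag=56.465


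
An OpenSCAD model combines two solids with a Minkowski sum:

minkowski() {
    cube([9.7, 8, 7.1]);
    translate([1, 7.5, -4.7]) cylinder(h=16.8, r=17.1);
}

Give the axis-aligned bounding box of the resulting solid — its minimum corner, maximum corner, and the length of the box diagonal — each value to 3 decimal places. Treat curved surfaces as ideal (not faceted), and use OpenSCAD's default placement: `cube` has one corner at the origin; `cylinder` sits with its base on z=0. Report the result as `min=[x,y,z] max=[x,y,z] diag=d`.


min=[-16.100,-9.600,-4.700] max=[27.800,32.600,19.200] diag=65.416

A = translate([1, 7.5, -4.7]) cylinder(h=16.8, r=17.1) → bbox [-16.1,-9.6,-4.7] .. [18.1,24.6,12.1]
B = cube([9.7, 8, 7.1]) → bbox [0,0,0] .. [9.7,8,7.1]
lo = A.lo+B.lo = [-16.1+0, -9.6+0, -4.7+0] = [-16.100,-9.600,-4.700]
hi = A.hi+B.hi = [18.1+9.7, 24.6+8, 12.1+7.1] = [27.800,32.600,19.200]
diag = √(43.9²+42.2²+23.9²) = √4279.26 = 65.416


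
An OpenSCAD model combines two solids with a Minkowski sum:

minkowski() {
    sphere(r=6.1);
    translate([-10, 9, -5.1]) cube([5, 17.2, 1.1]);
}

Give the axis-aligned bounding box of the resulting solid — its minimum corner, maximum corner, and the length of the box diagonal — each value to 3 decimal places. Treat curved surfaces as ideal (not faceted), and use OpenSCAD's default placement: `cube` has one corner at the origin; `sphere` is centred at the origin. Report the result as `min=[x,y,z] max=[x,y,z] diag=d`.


A = translate([-10, 9, -5.1]) cube([5, 17.2, 1.1]) → bbox [-10,9,-5.1] .. [-5,26.2,-4]
B = sphere(r=6.1) → bbox [-6.1,-6.1,-6.1] .. [6.1,6.1,6.1]
lo = A.lo+B.lo = [-10-6.1, 9-6.1, -5.1-6.1] = [-16.100,2.900,-11.200]
hi = A.hi+B.hi = [-5+6.1, 26.2+6.1, -4+6.1] = [1.100,32.300,2.100]
diag = √(17.2²+29.4²+13.3²) = √1337.09 = 36.566

min=[-16.100,2.900,-11.200] max=[1.100,32.300,2.100] diag=36.566


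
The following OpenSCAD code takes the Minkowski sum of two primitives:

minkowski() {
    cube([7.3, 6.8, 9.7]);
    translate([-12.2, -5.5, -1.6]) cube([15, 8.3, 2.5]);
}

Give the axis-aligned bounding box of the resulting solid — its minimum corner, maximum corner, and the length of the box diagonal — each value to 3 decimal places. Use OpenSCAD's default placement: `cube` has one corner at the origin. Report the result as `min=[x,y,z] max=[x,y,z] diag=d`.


min=[-12.200,-5.500,-1.600] max=[10.100,9.600,10.600] diag=29.566

A = translate([-12.2, -5.5, -1.6]) cube([15, 8.3, 2.5]) → bbox [-12.2,-5.5,-1.6] .. [2.8,2.8,0.9]
B = cube([7.3, 6.8, 9.7]) → bbox [0,0,0] .. [7.3,6.8,9.7]
lo = A.lo+B.lo = [-12.2+0, -5.5+0, -1.6+0] = [-12.200,-5.500,-1.600]
hi = A.hi+B.hi = [2.8+7.3, 2.8+6.8, 0.9+9.7] = [10.100,9.600,10.600]
diag = √(22.3²+15.1²+12.2²) = √874.14 = 29.566


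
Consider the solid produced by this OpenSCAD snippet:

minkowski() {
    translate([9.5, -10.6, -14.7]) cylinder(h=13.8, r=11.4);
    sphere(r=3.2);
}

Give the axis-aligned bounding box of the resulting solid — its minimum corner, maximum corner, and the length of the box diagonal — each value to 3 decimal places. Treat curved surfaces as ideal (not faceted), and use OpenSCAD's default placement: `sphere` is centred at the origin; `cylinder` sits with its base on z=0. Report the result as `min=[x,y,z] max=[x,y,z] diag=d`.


min=[-5.100,-25.200,-17.900] max=[24.100,4.000,2.300] diag=45.971

A = translate([9.5, -10.6, -14.7]) cylinder(h=13.8, r=11.4) → bbox [-1.9,-22,-14.7] .. [20.9,0.8,-0.9]
B = sphere(r=3.2) → bbox [-3.2,-3.2,-3.2] .. [3.2,3.2,3.2]
lo = A.lo+B.lo = [-1.9-3.2, -22-3.2, -14.7-3.2] = [-5.100,-25.200,-17.900]
hi = A.hi+B.hi = [20.9+3.2, 0.8+3.2, -0.9+3.2] = [24.100,4.000,2.300]
diag = √(29.2²+29.2²+20.2²) = √2113.32 = 45.971


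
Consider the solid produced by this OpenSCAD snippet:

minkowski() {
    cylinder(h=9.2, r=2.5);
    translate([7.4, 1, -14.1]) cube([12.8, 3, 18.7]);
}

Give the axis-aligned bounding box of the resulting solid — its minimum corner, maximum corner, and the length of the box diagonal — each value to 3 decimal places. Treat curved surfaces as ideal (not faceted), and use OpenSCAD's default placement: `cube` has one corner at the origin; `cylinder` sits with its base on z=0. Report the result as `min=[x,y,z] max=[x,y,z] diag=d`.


A = translate([7.4, 1, -14.1]) cube([12.8, 3, 18.7]) → bbox [7.4,1,-14.1] .. [20.2,4,4.6]
B = cylinder(h=9.2, r=2.5) → bbox [-2.5,-2.5,0] .. [2.5,2.5,9.2]
lo = A.lo+B.lo = [7.4-2.5, 1-2.5, -14.1+0] = [4.900,-1.500,-14.100]
hi = A.hi+B.hi = [20.2+2.5, 4+2.5, 4.6+9.2] = [22.700,6.500,13.800]
diag = √(17.8²+8²+27.9²) = √1159.25 = 34.048

min=[4.900,-1.500,-14.100] max=[22.700,6.500,13.800] diag=34.048


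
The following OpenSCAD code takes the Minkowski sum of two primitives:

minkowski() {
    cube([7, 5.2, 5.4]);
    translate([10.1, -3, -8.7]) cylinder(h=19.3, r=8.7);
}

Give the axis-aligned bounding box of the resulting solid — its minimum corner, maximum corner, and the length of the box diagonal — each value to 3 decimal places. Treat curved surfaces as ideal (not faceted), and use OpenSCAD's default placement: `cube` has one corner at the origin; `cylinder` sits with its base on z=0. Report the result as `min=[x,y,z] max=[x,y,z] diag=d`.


min=[1.400,-11.700,-8.700] max=[25.800,10.900,16.000] diag=41.427

A = translate([10.1, -3, -8.7]) cylinder(h=19.3, r=8.7) → bbox [1.4,-11.7,-8.7] .. [18.8,5.7,10.6]
B = cube([7, 5.2, 5.4]) → bbox [0,0,0] .. [7,5.2,5.4]
lo = A.lo+B.lo = [1.4+0, -11.7+0, -8.7+0] = [1.400,-11.700,-8.700]
hi = A.hi+B.hi = [18.8+7, 5.7+5.2, 10.6+5.4] = [25.800,10.900,16.000]
diag = √(24.4²+22.6²+24.7²) = √1716.21 = 41.427


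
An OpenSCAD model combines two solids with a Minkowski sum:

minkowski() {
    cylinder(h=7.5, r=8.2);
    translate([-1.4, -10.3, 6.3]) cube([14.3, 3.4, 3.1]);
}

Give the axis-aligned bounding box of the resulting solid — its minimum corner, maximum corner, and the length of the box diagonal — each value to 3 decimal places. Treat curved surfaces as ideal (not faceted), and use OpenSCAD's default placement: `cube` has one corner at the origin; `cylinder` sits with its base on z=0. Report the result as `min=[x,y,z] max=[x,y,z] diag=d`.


min=[-9.600,-18.500,6.300] max=[21.100,1.300,16.900] diag=38.038

A = translate([-1.4, -10.3, 6.3]) cube([14.3, 3.4, 3.1]) → bbox [-1.4,-10.3,6.3] .. [12.9,-6.9,9.4]
B = cylinder(h=7.5, r=8.2) → bbox [-8.2,-8.2,0] .. [8.2,8.2,7.5]
lo = A.lo+B.lo = [-1.4-8.2, -10.3-8.2, 6.3+0] = [-9.600,-18.500,6.300]
hi = A.hi+B.hi = [12.9+8.2, -6.9+8.2, 9.4+7.5] = [21.100,1.300,16.900]
diag = √(30.7²+19.8²+10.6²) = √1446.89 = 38.038


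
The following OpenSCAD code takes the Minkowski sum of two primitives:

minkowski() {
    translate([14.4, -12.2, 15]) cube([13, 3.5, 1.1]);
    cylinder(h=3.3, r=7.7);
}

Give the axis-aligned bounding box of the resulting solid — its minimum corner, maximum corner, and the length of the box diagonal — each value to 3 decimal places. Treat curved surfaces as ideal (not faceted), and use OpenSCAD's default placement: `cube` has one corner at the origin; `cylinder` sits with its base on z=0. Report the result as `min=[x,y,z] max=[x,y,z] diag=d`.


A = translate([14.4, -12.2, 15]) cube([13, 3.5, 1.1]) → bbox [14.4,-12.2,15] .. [27.4,-8.7,16.1]
B = cylinder(h=3.3, r=7.7) → bbox [-7.7,-7.7,0] .. [7.7,7.7,3.3]
lo = A.lo+B.lo = [14.4-7.7, -12.2-7.7, 15+0] = [6.700,-19.900,15.000]
hi = A.hi+B.hi = [27.4+7.7, -8.7+7.7, 16.1+3.3] = [35.100,-1.000,19.400]
diag = √(28.4²+18.9²+4.4²) = √1183.13 = 34.397

min=[6.700,-19.900,15.000] max=[35.100,-1.000,19.400] diag=34.397


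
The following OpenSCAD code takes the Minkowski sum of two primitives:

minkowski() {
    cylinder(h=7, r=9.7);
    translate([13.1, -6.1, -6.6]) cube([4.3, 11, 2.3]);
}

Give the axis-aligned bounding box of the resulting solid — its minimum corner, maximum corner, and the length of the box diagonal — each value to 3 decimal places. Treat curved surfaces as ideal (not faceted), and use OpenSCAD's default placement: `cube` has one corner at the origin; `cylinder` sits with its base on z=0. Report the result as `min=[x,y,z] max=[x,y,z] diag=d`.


min=[3.400,-15.800,-6.600] max=[27.100,14.600,2.700] diag=39.653

A = translate([13.1, -6.1, -6.6]) cube([4.3, 11, 2.3]) → bbox [13.1,-6.1,-6.6] .. [17.4,4.9,-4.3]
B = cylinder(h=7, r=9.7) → bbox [-9.7,-9.7,0] .. [9.7,9.7,7]
lo = A.lo+B.lo = [13.1-9.7, -6.1-9.7, -6.6+0] = [3.400,-15.800,-6.600]
hi = A.hi+B.hi = [17.4+9.7, 4.9+9.7, -4.3+7] = [27.100,14.600,2.700]
diag = √(23.7²+30.4²+9.3²) = √1572.34 = 39.653


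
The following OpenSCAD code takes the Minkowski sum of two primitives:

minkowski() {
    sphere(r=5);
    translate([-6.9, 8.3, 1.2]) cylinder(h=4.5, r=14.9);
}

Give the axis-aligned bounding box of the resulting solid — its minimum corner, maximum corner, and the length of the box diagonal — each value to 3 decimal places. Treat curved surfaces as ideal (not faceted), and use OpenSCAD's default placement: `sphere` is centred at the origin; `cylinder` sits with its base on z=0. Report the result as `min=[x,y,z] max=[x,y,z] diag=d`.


A = translate([-6.9, 8.3, 1.2]) cylinder(h=4.5, r=14.9) → bbox [-21.8,-6.6,1.2] .. [8,23.2,5.7]
B = sphere(r=5) → bbox [-5,-5,-5] .. [5,5,5]
lo = A.lo+B.lo = [-21.8-5, -6.6-5, 1.2-5] = [-26.800,-11.600,-3.800]
hi = A.hi+B.hi = [8+5, 23.2+5, 5.7+5] = [13.000,28.200,10.700]
diag = √(39.8²+39.8²+14.5²) = √3378.33 = 58.123

min=[-26.800,-11.600,-3.800] max=[13.000,28.200,10.700] diag=58.123


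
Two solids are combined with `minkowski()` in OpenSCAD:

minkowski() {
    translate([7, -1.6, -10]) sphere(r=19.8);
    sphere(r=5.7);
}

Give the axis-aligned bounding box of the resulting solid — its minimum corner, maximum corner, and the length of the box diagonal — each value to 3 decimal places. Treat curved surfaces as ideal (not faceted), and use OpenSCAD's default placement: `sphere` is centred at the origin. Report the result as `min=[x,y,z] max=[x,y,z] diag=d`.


A = translate([7, -1.6, -10]) sphere(r=19.8) → bbox [-12.8,-21.4,-29.8] .. [26.8,18.2,9.8]
B = sphere(r=5.7) → bbox [-5.7,-5.7,-5.7] .. [5.7,5.7,5.7]
lo = A.lo+B.lo = [-12.8-5.7, -21.4-5.7, -29.8-5.7] = [-18.500,-27.100,-35.500]
hi = A.hi+B.hi = [26.8+5.7, 18.2+5.7, 9.8+5.7] = [32.500,23.900,15.500]
diag = √(51²+51²+51²) = √7803 = 88.335

min=[-18.500,-27.100,-35.500] max=[32.500,23.900,15.500] diag=88.335


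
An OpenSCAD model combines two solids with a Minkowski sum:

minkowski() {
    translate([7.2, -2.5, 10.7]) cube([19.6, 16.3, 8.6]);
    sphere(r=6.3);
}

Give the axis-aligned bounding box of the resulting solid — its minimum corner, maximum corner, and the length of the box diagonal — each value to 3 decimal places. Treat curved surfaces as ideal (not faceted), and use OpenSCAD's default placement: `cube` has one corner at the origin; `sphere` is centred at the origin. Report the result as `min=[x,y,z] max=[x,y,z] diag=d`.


min=[0.900,-8.800,4.400] max=[33.100,20.100,25.600] diag=48.182

A = translate([7.2, -2.5, 10.7]) cube([19.6, 16.3, 8.6]) → bbox [7.2,-2.5,10.7] .. [26.8,13.8,19.3]
B = sphere(r=6.3) → bbox [-6.3,-6.3,-6.3] .. [6.3,6.3,6.3]
lo = A.lo+B.lo = [7.2-6.3, -2.5-6.3, 10.7-6.3] = [0.900,-8.800,4.400]
hi = A.hi+B.hi = [26.8+6.3, 13.8+6.3, 19.3+6.3] = [33.100,20.100,25.600]
diag = √(32.2²+28.9²+21.2²) = √2321.49 = 48.182


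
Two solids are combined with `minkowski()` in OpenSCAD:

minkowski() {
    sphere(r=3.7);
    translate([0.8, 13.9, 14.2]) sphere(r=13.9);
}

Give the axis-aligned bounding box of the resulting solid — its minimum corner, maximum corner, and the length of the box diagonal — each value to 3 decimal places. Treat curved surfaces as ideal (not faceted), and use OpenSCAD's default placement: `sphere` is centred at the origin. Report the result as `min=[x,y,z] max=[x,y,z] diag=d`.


min=[-16.800,-3.700,-3.400] max=[18.400,31.500,31.800] diag=60.968

A = translate([0.8, 13.9, 14.2]) sphere(r=13.9) → bbox [-13.1,0,0.3] .. [14.7,27.8,28.1]
B = sphere(r=3.7) → bbox [-3.7,-3.7,-3.7] .. [3.7,3.7,3.7]
lo = A.lo+B.lo = [-13.1-3.7, 0-3.7, 0.3-3.7] = [-16.800,-3.700,-3.400]
hi = A.hi+B.hi = [14.7+3.7, 27.8+3.7, 28.1+3.7] = [18.400,31.500,31.800]
diag = √(35.2²+35.2²+35.2²) = √3717.12 = 60.968


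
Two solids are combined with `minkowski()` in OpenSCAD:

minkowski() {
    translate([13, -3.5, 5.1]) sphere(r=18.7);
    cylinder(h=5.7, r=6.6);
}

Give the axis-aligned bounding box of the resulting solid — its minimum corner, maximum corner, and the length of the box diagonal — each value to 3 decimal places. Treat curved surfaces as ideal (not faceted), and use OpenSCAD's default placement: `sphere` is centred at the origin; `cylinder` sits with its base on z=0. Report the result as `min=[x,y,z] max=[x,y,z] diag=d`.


min=[-12.300,-28.800,-13.600] max=[38.300,21.800,29.500] diag=83.536

A = translate([13, -3.5, 5.1]) sphere(r=18.7) → bbox [-5.7,-22.2,-13.6] .. [31.7,15.2,23.8]
B = cylinder(h=5.7, r=6.6) → bbox [-6.6,-6.6,0] .. [6.6,6.6,5.7]
lo = A.lo+B.lo = [-5.7-6.6, -22.2-6.6, -13.6+0] = [-12.300,-28.800,-13.600]
hi = A.hi+B.hi = [31.7+6.6, 15.2+6.6, 23.8+5.7] = [38.300,21.800,29.500]
diag = √(50.6²+50.6²+43.1²) = √6978.33 = 83.536


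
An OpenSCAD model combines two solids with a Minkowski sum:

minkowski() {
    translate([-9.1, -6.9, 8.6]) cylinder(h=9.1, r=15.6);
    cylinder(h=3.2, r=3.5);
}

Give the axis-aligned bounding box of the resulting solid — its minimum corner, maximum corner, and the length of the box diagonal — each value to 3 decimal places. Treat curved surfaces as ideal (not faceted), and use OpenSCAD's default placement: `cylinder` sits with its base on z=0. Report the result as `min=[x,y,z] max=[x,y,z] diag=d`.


A = translate([-9.1, -6.9, 8.6]) cylinder(h=9.1, r=15.6) → bbox [-24.7,-22.5,8.6] .. [6.5,8.7,17.7]
B = cylinder(h=3.2, r=3.5) → bbox [-3.5,-3.5,0] .. [3.5,3.5,3.2]
lo = A.lo+B.lo = [-24.7-3.5, -22.5-3.5, 8.6+0] = [-28.200,-26.000,8.600]
hi = A.hi+B.hi = [6.5+3.5, 8.7+3.5, 17.7+3.2] = [10.000,12.200,20.900]
diag = √(38.2²+38.2²+12.3²) = √3069.77 = 55.406

min=[-28.200,-26.000,8.600] max=[10.000,12.200,20.900] diag=55.406


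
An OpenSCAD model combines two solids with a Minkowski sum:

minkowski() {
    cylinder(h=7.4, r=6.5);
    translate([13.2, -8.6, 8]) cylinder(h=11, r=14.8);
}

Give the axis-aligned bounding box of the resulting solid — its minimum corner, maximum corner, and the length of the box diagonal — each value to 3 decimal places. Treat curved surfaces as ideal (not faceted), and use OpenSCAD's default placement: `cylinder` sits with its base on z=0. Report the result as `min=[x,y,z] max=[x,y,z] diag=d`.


A = translate([13.2, -8.6, 8]) cylinder(h=11, r=14.8) → bbox [-1.6,-23.4,8] .. [28,6.2,19]
B = cylinder(h=7.4, r=6.5) → bbox [-6.5,-6.5,0] .. [6.5,6.5,7.4]
lo = A.lo+B.lo = [-1.6-6.5, -23.4-6.5, 8+0] = [-8.100,-29.900,8.000]
hi = A.hi+B.hi = [28+6.5, 6.2+6.5, 19+7.4] = [34.500,12.700,26.400]
diag = √(42.6²+42.6²+18.4²) = √3968.08 = 62.993

min=[-8.100,-29.900,8.000] max=[34.500,12.700,26.400] diag=62.993


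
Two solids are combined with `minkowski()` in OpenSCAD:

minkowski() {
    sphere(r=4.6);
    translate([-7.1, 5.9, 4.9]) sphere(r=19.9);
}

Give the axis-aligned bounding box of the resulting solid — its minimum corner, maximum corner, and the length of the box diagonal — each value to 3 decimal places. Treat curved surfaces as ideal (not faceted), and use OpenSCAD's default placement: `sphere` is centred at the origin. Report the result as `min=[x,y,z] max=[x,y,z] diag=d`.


min=[-31.600,-18.600,-19.600] max=[17.400,30.400,29.400] diag=84.870

A = translate([-7.1, 5.9, 4.9]) sphere(r=19.9) → bbox [-27,-14,-15] .. [12.8,25.8,24.8]
B = sphere(r=4.6) → bbox [-4.6,-4.6,-4.6] .. [4.6,4.6,4.6]
lo = A.lo+B.lo = [-27-4.6, -14-4.6, -15-4.6] = [-31.600,-18.600,-19.600]
hi = A.hi+B.hi = [12.8+4.6, 25.8+4.6, 24.8+4.6] = [17.400,30.400,29.400]
diag = √(49²+49²+49²) = √7203 = 84.870


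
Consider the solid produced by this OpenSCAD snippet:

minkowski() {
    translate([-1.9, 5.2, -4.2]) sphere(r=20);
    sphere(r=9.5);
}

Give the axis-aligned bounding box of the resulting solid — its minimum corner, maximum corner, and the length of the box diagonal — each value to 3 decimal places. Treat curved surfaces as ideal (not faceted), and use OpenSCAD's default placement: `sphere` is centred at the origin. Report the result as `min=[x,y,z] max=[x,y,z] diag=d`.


A = translate([-1.9, 5.2, -4.2]) sphere(r=20) → bbox [-21.9,-14.8,-24.2] .. [18.1,25.2,15.8]
B = sphere(r=9.5) → bbox [-9.5,-9.5,-9.5] .. [9.5,9.5,9.5]
lo = A.lo+B.lo = [-21.9-9.5, -14.8-9.5, -24.2-9.5] = [-31.400,-24.300,-33.700]
hi = A.hi+B.hi = [18.1+9.5, 25.2+9.5, 15.8+9.5] = [27.600,34.700,25.300]
diag = √(59²+59²+59²) = √10443 = 102.191

min=[-31.400,-24.300,-33.700] max=[27.600,34.700,25.300] diag=102.191


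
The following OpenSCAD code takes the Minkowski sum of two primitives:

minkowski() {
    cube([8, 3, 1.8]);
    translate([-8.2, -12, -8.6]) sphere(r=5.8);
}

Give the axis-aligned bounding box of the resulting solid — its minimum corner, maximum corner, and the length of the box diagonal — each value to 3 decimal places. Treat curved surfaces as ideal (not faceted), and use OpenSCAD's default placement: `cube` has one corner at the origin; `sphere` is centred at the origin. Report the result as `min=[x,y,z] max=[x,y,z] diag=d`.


min=[-14.000,-17.800,-14.400] max=[5.600,-3.200,-1.000] diag=27.873

A = translate([-8.2, -12, -8.6]) sphere(r=5.8) → bbox [-14,-17.8,-14.4] .. [-2.4,-6.2,-2.8]
B = cube([8, 3, 1.8]) → bbox [0,0,0] .. [8,3,1.8]
lo = A.lo+B.lo = [-14+0, -17.8+0, -14.4+0] = [-14.000,-17.800,-14.400]
hi = A.hi+B.hi = [-2.4+8, -6.2+3, -2.8+1.8] = [5.600,-3.200,-1.000]
diag = √(19.6²+14.6²+13.4²) = √776.88 = 27.873


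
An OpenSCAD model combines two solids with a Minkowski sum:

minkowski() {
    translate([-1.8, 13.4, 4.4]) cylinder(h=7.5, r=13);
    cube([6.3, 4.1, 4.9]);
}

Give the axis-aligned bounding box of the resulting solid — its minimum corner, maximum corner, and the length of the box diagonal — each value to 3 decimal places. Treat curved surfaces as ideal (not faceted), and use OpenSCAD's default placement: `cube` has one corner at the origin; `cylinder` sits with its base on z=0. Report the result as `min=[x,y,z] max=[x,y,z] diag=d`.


A = translate([-1.8, 13.4, 4.4]) cylinder(h=7.5, r=13) → bbox [-14.8,0.4,4.4] .. [11.2,26.4,11.9]
B = cube([6.3, 4.1, 4.9]) → bbox [0,0,0] .. [6.3,4.1,4.9]
lo = A.lo+B.lo = [-14.8+0, 0.4+0, 4.4+0] = [-14.800,0.400,4.400]
hi = A.hi+B.hi = [11.2+6.3, 26.4+4.1, 11.9+4.9] = [17.500,30.500,16.800]
diag = √(32.3²+30.1²+12.4²) = √2103.06 = 45.859

min=[-14.800,0.400,4.400] max=[17.500,30.500,16.800] diag=45.859


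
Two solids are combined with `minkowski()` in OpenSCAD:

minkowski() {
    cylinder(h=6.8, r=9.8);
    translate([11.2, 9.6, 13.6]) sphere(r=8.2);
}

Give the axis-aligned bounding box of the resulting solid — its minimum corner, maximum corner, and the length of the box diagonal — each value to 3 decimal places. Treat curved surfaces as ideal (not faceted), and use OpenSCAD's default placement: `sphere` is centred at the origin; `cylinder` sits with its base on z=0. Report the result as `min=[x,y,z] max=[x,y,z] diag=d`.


A = translate([11.2, 9.6, 13.6]) sphere(r=8.2) → bbox [3,1.4,5.4] .. [19.4,17.8,21.8]
B = cylinder(h=6.8, r=9.8) → bbox [-9.8,-9.8,0] .. [9.8,9.8,6.8]
lo = A.lo+B.lo = [3-9.8, 1.4-9.8, 5.4+0] = [-6.800,-8.400,5.400]
hi = A.hi+B.hi = [19.4+9.8, 17.8+9.8, 21.8+6.8] = [29.200,27.600,28.600]
diag = √(36²+36²+23.2²) = √3130.24 = 55.949

min=[-6.800,-8.400,5.400] max=[29.200,27.600,28.600] diag=55.949


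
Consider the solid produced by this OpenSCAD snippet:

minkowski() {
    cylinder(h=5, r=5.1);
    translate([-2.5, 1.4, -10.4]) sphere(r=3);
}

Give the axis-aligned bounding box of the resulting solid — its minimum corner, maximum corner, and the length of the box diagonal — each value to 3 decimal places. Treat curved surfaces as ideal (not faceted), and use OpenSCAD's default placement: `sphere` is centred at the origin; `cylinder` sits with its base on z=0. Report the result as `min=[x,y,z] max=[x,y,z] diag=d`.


min=[-10.600,-6.700,-13.400] max=[5.600,9.500,-2.400] diag=25.414

A = translate([-2.5, 1.4, -10.4]) sphere(r=3) → bbox [-5.5,-1.6,-13.4] .. [0.5,4.4,-7.4]
B = cylinder(h=5, r=5.1) → bbox [-5.1,-5.1,0] .. [5.1,5.1,5]
lo = A.lo+B.lo = [-5.5-5.1, -1.6-5.1, -13.4+0] = [-10.600,-6.700,-13.400]
hi = A.hi+B.hi = [0.5+5.1, 4.4+5.1, -7.4+5] = [5.600,9.500,-2.400]
diag = √(16.2²+16.2²+11²) = √645.88 = 25.414


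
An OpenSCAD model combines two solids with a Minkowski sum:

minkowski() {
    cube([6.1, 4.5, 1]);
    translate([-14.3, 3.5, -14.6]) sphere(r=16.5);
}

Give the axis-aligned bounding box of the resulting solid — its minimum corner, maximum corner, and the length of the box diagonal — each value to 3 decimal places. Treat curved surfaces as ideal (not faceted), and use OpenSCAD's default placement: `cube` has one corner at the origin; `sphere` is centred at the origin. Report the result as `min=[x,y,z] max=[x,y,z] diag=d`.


min=[-30.800,-13.000,-31.100] max=[8.300,24.500,2.900] diag=63.961

A = translate([-14.3, 3.5, -14.6]) sphere(r=16.5) → bbox [-30.8,-13,-31.1] .. [2.2,20,1.9]
B = cube([6.1, 4.5, 1]) → bbox [0,0,0] .. [6.1,4.5,1]
lo = A.lo+B.lo = [-30.8+0, -13+0, -31.1+0] = [-30.800,-13.000,-31.100]
hi = A.hi+B.hi = [2.2+6.1, 20+4.5, 1.9+1] = [8.300,24.500,2.900]
diag = √(39.1²+37.5²+34²) = √4091.06 = 63.961


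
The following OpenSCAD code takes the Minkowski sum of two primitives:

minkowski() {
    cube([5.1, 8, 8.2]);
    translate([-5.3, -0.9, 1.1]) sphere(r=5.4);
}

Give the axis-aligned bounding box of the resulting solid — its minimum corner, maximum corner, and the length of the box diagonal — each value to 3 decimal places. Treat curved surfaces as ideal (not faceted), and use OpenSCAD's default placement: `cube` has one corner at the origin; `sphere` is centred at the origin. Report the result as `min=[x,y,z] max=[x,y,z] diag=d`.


A = translate([-5.3, -0.9, 1.1]) sphere(r=5.4) → bbox [-10.7,-6.3,-4.3] .. [0.1,4.5,6.5]
B = cube([5.1, 8, 8.2]) → bbox [0,0,0] .. [5.1,8,8.2]
lo = A.lo+B.lo = [-10.7+0, -6.3+0, -4.3+0] = [-10.700,-6.300,-4.300]
hi = A.hi+B.hi = [0.1+5.1, 4.5+8, 6.5+8.2] = [5.200,12.500,14.700]
diag = √(15.9²+18.8²+19²) = √967.25 = 31.101

min=[-10.700,-6.300,-4.300] max=[5.200,12.500,14.700] diag=31.101


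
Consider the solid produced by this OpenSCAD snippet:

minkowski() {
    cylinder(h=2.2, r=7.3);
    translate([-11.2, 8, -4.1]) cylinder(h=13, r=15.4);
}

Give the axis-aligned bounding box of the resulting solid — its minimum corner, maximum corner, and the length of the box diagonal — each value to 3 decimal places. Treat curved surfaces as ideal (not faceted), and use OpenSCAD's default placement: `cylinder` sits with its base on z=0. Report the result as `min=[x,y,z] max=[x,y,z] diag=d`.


A = translate([-11.2, 8, -4.1]) cylinder(h=13, r=15.4) → bbox [-26.6,-7.4,-4.1] .. [4.2,23.4,8.9]
B = cylinder(h=2.2, r=7.3) → bbox [-7.3,-7.3,0] .. [7.3,7.3,2.2]
lo = A.lo+B.lo = [-26.6-7.3, -7.4-7.3, -4.1+0] = [-33.900,-14.700,-4.100]
hi = A.hi+B.hi = [4.2+7.3, 23.4+7.3, 8.9+2.2] = [11.500,30.700,11.100]
diag = √(45.4²+45.4²+15.2²) = √4353.36 = 65.980

min=[-33.900,-14.700,-4.100] max=[11.500,30.700,11.100] diag=65.980


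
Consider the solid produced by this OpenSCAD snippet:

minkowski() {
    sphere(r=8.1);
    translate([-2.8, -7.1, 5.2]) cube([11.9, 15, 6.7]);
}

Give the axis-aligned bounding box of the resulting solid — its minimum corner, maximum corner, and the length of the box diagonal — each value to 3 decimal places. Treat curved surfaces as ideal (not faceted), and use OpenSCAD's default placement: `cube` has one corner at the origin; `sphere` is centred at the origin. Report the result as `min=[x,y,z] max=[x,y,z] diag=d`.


min=[-10.900,-15.200,-2.900] max=[17.200,16.000,20.000] diag=47.827

A = translate([-2.8, -7.1, 5.2]) cube([11.9, 15, 6.7]) → bbox [-2.8,-7.1,5.2] .. [9.1,7.9,11.9]
B = sphere(r=8.1) → bbox [-8.1,-8.1,-8.1] .. [8.1,8.1,8.1]
lo = A.lo+B.lo = [-2.8-8.1, -7.1-8.1, 5.2-8.1] = [-10.900,-15.200,-2.900]
hi = A.hi+B.hi = [9.1+8.1, 7.9+8.1, 11.9+8.1] = [17.200,16.000,20.000]
diag = √(28.1²+31.2²+22.9²) = √2287.46 = 47.827


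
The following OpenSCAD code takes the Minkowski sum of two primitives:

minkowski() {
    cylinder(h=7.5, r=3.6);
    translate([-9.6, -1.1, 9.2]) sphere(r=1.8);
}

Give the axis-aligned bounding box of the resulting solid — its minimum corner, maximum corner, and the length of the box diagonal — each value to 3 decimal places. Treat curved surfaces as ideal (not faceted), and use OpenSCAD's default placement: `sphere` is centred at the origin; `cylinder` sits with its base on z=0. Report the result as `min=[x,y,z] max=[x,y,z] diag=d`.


min=[-15.000,-6.500,7.400] max=[-4.200,4.300,18.500] diag=18.881

A = translate([-9.6, -1.1, 9.2]) sphere(r=1.8) → bbox [-11.4,-2.9,7.4] .. [-7.8,0.7,11]
B = cylinder(h=7.5, r=3.6) → bbox [-3.6,-3.6,0] .. [3.6,3.6,7.5]
lo = A.lo+B.lo = [-11.4-3.6, -2.9-3.6, 7.4+0] = [-15.000,-6.500,7.400]
hi = A.hi+B.hi = [-7.8+3.6, 0.7+3.6, 11+7.5] = [-4.200,4.300,18.500]
diag = √(10.8²+10.8²+11.1²) = √356.49 = 18.881


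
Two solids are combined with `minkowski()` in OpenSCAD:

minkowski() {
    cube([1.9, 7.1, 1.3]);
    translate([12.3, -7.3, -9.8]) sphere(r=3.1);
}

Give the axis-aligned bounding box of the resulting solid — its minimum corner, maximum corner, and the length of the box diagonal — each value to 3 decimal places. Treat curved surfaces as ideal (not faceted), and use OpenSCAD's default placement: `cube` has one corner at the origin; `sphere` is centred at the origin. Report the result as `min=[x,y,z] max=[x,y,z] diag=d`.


min=[9.200,-10.400,-12.900] max=[17.300,2.900,-5.400] diag=17.284

A = translate([12.3, -7.3, -9.8]) sphere(r=3.1) → bbox [9.2,-10.4,-12.9] .. [15.4,-4.2,-6.7]
B = cube([1.9, 7.1, 1.3]) → bbox [0,0,0] .. [1.9,7.1,1.3]
lo = A.lo+B.lo = [9.2+0, -10.4+0, -12.9+0] = [9.200,-10.400,-12.900]
hi = A.hi+B.hi = [15.4+1.9, -4.2+7.1, -6.7+1.3] = [17.300,2.900,-5.400]
diag = √(8.1²+13.3²+7.5²) = √298.75 = 17.284


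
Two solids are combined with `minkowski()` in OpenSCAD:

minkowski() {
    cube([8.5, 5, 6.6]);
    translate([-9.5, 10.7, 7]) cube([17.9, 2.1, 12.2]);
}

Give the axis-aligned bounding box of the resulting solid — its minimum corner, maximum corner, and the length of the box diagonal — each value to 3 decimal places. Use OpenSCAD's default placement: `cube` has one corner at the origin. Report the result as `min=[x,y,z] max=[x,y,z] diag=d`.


min=[-9.500,10.700,7.000] max=[16.900,17.800,25.800] diag=33.178

A = translate([-9.5, 10.7, 7]) cube([17.9, 2.1, 12.2]) → bbox [-9.5,10.7,7] .. [8.4,12.8,19.2]
B = cube([8.5, 5, 6.6]) → bbox [0,0,0] .. [8.5,5,6.6]
lo = A.lo+B.lo = [-9.5+0, 10.7+0, 7+0] = [-9.500,10.700,7.000]
hi = A.hi+B.hi = [8.4+8.5, 12.8+5, 19.2+6.6] = [16.900,17.800,25.800]
diag = √(26.4²+7.1²+18.8²) = √1100.81 = 33.178


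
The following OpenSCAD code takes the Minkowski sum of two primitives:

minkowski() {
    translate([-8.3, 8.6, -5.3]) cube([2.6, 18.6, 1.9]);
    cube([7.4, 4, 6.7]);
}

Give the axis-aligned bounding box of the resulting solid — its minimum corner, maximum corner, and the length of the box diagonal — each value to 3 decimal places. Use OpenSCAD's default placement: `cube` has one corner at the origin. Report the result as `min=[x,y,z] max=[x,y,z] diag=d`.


A = translate([-8.3, 8.6, -5.3]) cube([2.6, 18.6, 1.9]) → bbox [-8.3,8.6,-5.3] .. [-5.7,27.2,-3.4]
B = cube([7.4, 4, 6.7]) → bbox [0,0,0] .. [7.4,4,6.7]
lo = A.lo+B.lo = [-8.3+0, 8.6+0, -5.3+0] = [-8.300,8.600,-5.300]
hi = A.hi+B.hi = [-5.7+7.4, 27.2+4, -3.4+6.7] = [1.700,31.200,3.300]
diag = √(10²+22.6²+8.6²) = √684.72 = 26.167

min=[-8.300,8.600,-5.300] max=[1.700,31.200,3.300] diag=26.167


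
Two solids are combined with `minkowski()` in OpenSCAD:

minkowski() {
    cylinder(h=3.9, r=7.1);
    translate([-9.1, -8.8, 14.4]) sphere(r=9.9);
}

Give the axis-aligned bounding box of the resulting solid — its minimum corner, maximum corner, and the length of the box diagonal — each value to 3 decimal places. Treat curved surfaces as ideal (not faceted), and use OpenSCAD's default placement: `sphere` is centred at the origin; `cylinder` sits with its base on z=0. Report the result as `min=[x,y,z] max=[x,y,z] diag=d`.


A = translate([-9.1, -8.8, 14.4]) sphere(r=9.9) → bbox [-19,-18.7,4.5] .. [0.8,1.1,24.3]
B = cylinder(h=3.9, r=7.1) → bbox [-7.1,-7.1,0] .. [7.1,7.1,3.9]
lo = A.lo+B.lo = [-19-7.1, -18.7-7.1, 4.5+0] = [-26.100,-25.800,4.500]
hi = A.hi+B.hi = [0.8+7.1, 1.1+7.1, 24.3+3.9] = [7.900,8.200,28.200]
diag = √(34²+34²+23.7²) = √2873.69 = 53.607

min=[-26.100,-25.800,4.500] max=[7.900,8.200,28.200] diag=53.607


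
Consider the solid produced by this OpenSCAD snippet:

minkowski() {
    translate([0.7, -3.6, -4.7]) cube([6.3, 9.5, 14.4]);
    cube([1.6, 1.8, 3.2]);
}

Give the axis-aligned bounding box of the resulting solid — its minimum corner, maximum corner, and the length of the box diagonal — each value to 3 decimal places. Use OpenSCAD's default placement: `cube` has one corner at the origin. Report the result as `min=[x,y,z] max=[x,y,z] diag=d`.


A = translate([0.7, -3.6, -4.7]) cube([6.3, 9.5, 14.4]) → bbox [0.7,-3.6,-4.7] .. [7,5.9,9.7]
B = cube([1.6, 1.8, 3.2]) → bbox [0,0,0] .. [1.6,1.8,3.2]
lo = A.lo+B.lo = [0.7+0, -3.6+0, -4.7+0] = [0.700,-3.600,-4.700]
hi = A.hi+B.hi = [7+1.6, 5.9+1.8, 9.7+3.2] = [8.600,7.700,12.900]
diag = √(7.9²+11.3²+17.6²) = √499.86 = 22.358

min=[0.700,-3.600,-4.700] max=[8.600,7.700,12.900] diag=22.358


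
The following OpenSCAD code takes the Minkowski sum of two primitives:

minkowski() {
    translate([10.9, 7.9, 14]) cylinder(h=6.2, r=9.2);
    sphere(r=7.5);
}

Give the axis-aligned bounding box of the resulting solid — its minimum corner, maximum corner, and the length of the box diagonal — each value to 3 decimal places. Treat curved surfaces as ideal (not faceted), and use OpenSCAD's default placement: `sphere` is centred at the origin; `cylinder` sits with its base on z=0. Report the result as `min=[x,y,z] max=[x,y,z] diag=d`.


min=[-5.800,-8.800,6.500] max=[27.600,24.600,27.700] diag=51.774

A = translate([10.9, 7.9, 14]) cylinder(h=6.2, r=9.2) → bbox [1.7,-1.3,14] .. [20.1,17.1,20.2]
B = sphere(r=7.5) → bbox [-7.5,-7.5,-7.5] .. [7.5,7.5,7.5]
lo = A.lo+B.lo = [1.7-7.5, -1.3-7.5, 14-7.5] = [-5.800,-8.800,6.500]
hi = A.hi+B.hi = [20.1+7.5, 17.1+7.5, 20.2+7.5] = [27.600,24.600,27.700]
diag = √(33.4²+33.4²+21.2²) = √2680.56 = 51.774


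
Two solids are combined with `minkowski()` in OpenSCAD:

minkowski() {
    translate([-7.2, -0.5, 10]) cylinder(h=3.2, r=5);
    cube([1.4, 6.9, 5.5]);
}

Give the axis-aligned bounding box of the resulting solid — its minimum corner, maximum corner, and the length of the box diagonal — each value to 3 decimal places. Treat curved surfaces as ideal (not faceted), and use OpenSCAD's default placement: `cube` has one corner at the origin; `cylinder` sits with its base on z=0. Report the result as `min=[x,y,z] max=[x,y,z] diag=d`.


A = translate([-7.2, -0.5, 10]) cylinder(h=3.2, r=5) → bbox [-12.2,-5.5,10] .. [-2.2,4.5,13.2]
B = cube([1.4, 6.9, 5.5]) → bbox [0,0,0] .. [1.4,6.9,5.5]
lo = A.lo+B.lo = [-12.2+0, -5.5+0, 10+0] = [-12.200,-5.500,10.000]
hi = A.hi+B.hi = [-2.2+1.4, 4.5+6.9, 13.2+5.5] = [-0.800,11.400,18.700]
diag = √(11.4²+16.9²+8.7²) = √491.26 = 22.164

min=[-12.200,-5.500,10.000] max=[-0.800,11.400,18.700] diag=22.164


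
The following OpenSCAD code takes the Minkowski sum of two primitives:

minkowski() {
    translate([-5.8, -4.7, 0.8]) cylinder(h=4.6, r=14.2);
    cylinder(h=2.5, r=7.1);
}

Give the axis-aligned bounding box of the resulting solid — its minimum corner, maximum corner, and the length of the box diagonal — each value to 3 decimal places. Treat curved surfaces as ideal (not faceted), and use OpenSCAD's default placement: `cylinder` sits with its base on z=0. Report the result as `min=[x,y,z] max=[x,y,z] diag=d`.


min=[-27.100,-26.000,0.800] max=[15.500,16.600,7.900] diag=60.662

A = translate([-5.8, -4.7, 0.8]) cylinder(h=4.6, r=14.2) → bbox [-20,-18.9,0.8] .. [8.4,9.5,5.4]
B = cylinder(h=2.5, r=7.1) → bbox [-7.1,-7.1,0] .. [7.1,7.1,2.5]
lo = A.lo+B.lo = [-20-7.1, -18.9-7.1, 0.8+0] = [-27.100,-26.000,0.800]
hi = A.hi+B.hi = [8.4+7.1, 9.5+7.1, 5.4+2.5] = [15.500,16.600,7.900]
diag = √(42.6²+42.6²+7.1²) = √3679.93 = 60.662


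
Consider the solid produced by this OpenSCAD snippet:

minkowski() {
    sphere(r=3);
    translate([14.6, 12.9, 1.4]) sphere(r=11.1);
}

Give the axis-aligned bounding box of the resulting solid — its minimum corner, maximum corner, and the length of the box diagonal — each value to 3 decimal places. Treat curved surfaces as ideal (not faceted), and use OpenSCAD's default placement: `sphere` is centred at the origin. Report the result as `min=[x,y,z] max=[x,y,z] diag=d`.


min=[0.500,-1.200,-12.700] max=[28.700,27.000,15.500] diag=48.844

A = translate([14.6, 12.9, 1.4]) sphere(r=11.1) → bbox [3.5,1.8,-9.7] .. [25.7,24,12.5]
B = sphere(r=3) → bbox [-3,-3,-3] .. [3,3,3]
lo = A.lo+B.lo = [3.5-3, 1.8-3, -9.7-3] = [0.500,-1.200,-12.700]
hi = A.hi+B.hi = [25.7+3, 24+3, 12.5+3] = [28.700,27.000,15.500]
diag = √(28.2²+28.2²+28.2²) = √2385.72 = 48.844


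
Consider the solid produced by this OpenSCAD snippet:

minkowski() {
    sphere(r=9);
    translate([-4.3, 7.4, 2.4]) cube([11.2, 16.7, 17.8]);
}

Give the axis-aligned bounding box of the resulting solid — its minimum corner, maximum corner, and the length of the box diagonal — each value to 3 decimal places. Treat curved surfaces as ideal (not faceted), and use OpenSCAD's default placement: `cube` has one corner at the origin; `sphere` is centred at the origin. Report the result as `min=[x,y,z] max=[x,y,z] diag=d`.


min=[-13.300,-1.600,-6.600] max=[15.900,33.100,29.200] diag=57.779

A = translate([-4.3, 7.4, 2.4]) cube([11.2, 16.7, 17.8]) → bbox [-4.3,7.4,2.4] .. [6.9,24.1,20.2]
B = sphere(r=9) → bbox [-9,-9,-9] .. [9,9,9]
lo = A.lo+B.lo = [-4.3-9, 7.4-9, 2.4-9] = [-13.300,-1.600,-6.600]
hi = A.hi+B.hi = [6.9+9, 24.1+9, 20.2+9] = [15.900,33.100,29.200]
diag = √(29.2²+34.7²+35.8²) = √3338.37 = 57.779


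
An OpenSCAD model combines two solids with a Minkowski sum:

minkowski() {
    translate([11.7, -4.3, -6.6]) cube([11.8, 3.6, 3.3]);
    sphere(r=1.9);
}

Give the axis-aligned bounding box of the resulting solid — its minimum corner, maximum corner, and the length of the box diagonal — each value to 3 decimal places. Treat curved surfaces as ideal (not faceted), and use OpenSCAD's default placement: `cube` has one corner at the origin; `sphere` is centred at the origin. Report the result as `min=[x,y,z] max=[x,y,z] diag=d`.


A = translate([11.7, -4.3, -6.6]) cube([11.8, 3.6, 3.3]) → bbox [11.7,-4.3,-6.6] .. [23.5,-0.7,-3.3]
B = sphere(r=1.9) → bbox [-1.9,-1.9,-1.9] .. [1.9,1.9,1.9]
lo = A.lo+B.lo = [11.7-1.9, -4.3-1.9, -6.6-1.9] = [9.800,-6.200,-8.500]
hi = A.hi+B.hi = [23.5+1.9, -0.7+1.9, -3.3+1.9] = [25.400,1.200,-1.400]
diag = √(15.6²+7.4²+7.1²) = √348.53 = 18.669

min=[9.800,-6.200,-8.500] max=[25.400,1.200,-1.400] diag=18.669


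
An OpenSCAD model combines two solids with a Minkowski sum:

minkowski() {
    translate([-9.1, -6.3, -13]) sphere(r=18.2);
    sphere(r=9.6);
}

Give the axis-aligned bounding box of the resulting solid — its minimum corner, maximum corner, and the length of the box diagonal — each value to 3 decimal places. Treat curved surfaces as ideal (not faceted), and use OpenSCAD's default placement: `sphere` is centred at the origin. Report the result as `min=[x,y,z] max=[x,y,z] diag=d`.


min=[-36.900,-34.100,-40.800] max=[18.700,21.500,14.800] diag=96.302

A = translate([-9.1, -6.3, -13]) sphere(r=18.2) → bbox [-27.3,-24.5,-31.2] .. [9.1,11.9,5.2]
B = sphere(r=9.6) → bbox [-9.6,-9.6,-9.6] .. [9.6,9.6,9.6]
lo = A.lo+B.lo = [-27.3-9.6, -24.5-9.6, -31.2-9.6] = [-36.900,-34.100,-40.800]
hi = A.hi+B.hi = [9.1+9.6, 11.9+9.6, 5.2+9.6] = [18.700,21.500,14.800]
diag = √(55.6²+55.6²+55.6²) = √9274.08 = 96.302


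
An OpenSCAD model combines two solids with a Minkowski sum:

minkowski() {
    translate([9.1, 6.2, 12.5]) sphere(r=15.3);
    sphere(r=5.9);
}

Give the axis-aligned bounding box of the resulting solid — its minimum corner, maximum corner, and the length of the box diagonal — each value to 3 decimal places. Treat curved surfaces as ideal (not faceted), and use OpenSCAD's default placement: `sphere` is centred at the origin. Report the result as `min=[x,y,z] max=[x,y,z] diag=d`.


A = translate([9.1, 6.2, 12.5]) sphere(r=15.3) → bbox [-6.2,-9.1,-2.8] .. [24.4,21.5,27.8]
B = sphere(r=5.9) → bbox [-5.9,-5.9,-5.9] .. [5.9,5.9,5.9]
lo = A.lo+B.lo = [-6.2-5.9, -9.1-5.9, -2.8-5.9] = [-12.100,-15.000,-8.700]
hi = A.hi+B.hi = [24.4+5.9, 21.5+5.9, 27.8+5.9] = [30.300,27.400,33.700]
diag = √(42.4²+42.4²+42.4²) = √5393.28 = 73.439

min=[-12.100,-15.000,-8.700] max=[30.300,27.400,33.700] diag=73.439
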